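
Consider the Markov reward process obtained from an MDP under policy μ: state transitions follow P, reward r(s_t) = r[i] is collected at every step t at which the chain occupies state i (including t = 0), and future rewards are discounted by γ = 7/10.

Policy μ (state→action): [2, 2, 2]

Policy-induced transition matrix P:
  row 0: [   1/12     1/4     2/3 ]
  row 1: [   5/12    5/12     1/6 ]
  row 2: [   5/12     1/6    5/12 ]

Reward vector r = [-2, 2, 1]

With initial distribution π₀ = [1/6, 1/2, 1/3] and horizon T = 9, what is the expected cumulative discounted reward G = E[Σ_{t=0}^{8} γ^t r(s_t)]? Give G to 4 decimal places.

t=0: π = [0.1667, 0.5000, 0.3333], E[r] = 1.0000, γ^t·E[r] = 1.000000, running G = 1.000000
t=1: π = [0.3611, 0.3056, 0.3333], E[r] = 0.2222, γ^t·E[r] = 0.155556, running G = 1.155556
t=2: π = [0.2963, 0.2731, 0.4306], E[r] = 0.3843, γ^t·E[r] = 0.188287, running G = 1.343843
t=3: π = [0.3179, 0.2596, 0.4225], E[r] = 0.3059, γ^t·E[r] = 0.104938, running G = 1.448780
t=4: π = [0.3107, 0.2581, 0.4312], E[r] = 0.3260, γ^t·E[r] = 0.078266, running G = 1.527046
t=5: π = [0.3131, 0.2571, 0.4298], E[r] = 0.3178, γ^t·E[r] = 0.053408, running G = 1.580455
t=6: π = [0.3123, 0.2570, 0.4307], E[r] = 0.3201, γ^t·E[r] = 0.037663, running G = 1.618117
t=7: π = [0.3126, 0.2569, 0.4305], E[r] = 0.3192, γ^t·E[r] = 0.026291, running G = 1.644409
t=8: π = [0.3125, 0.2570, 0.4306], E[r] = 0.3195, γ^t·E[r] = 0.018420, running G = 1.662828

G = 1.6628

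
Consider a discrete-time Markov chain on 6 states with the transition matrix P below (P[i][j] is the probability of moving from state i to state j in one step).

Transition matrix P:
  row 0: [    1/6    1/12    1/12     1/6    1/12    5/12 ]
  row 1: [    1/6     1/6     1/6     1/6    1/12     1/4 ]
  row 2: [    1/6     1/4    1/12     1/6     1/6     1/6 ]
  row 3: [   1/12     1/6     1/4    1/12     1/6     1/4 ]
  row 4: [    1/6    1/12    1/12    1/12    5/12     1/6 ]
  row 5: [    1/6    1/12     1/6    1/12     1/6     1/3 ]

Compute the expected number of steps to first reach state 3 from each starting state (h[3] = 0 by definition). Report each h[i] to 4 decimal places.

First-step conditioning: h[3] = 0; for i ≠ 3, h[i] = 1 + Σ_k P[i][k]·h[k].
  h[0] = 1 + 1/6·h[0] + 1/12·h[1] + 1/12·h[2] + 1/12·h[4] + 5/12·h[5]
  h[1] = 1 + 1/6·h[0] + 1/6·h[1] + 1/6·h[2] + 1/12·h[4] + 1/4·h[5]
  h[2] = 1 + 1/6·h[0] + 1/4·h[1] + 1/12·h[2] + 1/6·h[4] + 1/6·h[5]
  h[4] = 1 + 1/6·h[0] + 1/12·h[1] + 1/12·h[2] + 5/12·h[4] + 1/6·h[5]
  h[5] = 1 + 1/6·h[0] + 1/12·h[1] + 1/6·h[2] + 1/6·h[4] + 1/3·h[5]
Solving the 5×5 linear system over states ≠ 3 gives exactly h = [85434/10847, 84024/10847, 84096/10847, 0, 93456/10847, 92520/10847] (h[3] = 0 is the target).

h = [7.8763, 7.7463, 7.7529, 0.0000, 8.6158, 8.5295]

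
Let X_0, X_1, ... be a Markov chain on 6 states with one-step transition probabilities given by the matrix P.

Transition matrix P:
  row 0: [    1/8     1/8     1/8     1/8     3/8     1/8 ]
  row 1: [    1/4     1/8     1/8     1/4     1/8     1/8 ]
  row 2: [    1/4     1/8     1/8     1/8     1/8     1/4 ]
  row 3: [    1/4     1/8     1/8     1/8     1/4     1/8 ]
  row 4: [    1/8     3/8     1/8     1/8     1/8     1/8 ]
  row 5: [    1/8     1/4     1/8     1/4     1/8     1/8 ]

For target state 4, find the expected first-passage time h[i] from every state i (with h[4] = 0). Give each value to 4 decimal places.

h = [3.9541, 5.0045, 5.0904, 4.4484, 0.0000, 5.1358]

First-step conditioning: h[4] = 0; for i ≠ 4, h[i] = 1 + Σ_k P[i][k]·h[k].
  h[0] = 1 + 1/8·h[0] + 1/8·h[1] + 1/8·h[2] + 1/8·h[3] + 1/8·h[5]
  h[1] = 1 + 1/4·h[0] + 1/8·h[1] + 1/8·h[2] + 1/4·h[3] + 1/8·h[5]
  h[2] = 1 + 1/4·h[0] + 1/8·h[1] + 1/8·h[2] + 1/8·h[3] + 1/4·h[5]
  h[3] = 1 + 1/4·h[0] + 1/8·h[1] + 1/8·h[2] + 1/8·h[3] + 1/8·h[5]
  h[5] = 1 + 1/8·h[0] + 1/4·h[1] + 1/8·h[2] + 1/4·h[3] + 1/8·h[5]
Solving the 5×5 linear system over states ≠ 4 gives exactly h = [32768/8287, 41472/8287, 42184/8287, 36864/8287, 0, 42560/8287] (h[4] = 0 is the target).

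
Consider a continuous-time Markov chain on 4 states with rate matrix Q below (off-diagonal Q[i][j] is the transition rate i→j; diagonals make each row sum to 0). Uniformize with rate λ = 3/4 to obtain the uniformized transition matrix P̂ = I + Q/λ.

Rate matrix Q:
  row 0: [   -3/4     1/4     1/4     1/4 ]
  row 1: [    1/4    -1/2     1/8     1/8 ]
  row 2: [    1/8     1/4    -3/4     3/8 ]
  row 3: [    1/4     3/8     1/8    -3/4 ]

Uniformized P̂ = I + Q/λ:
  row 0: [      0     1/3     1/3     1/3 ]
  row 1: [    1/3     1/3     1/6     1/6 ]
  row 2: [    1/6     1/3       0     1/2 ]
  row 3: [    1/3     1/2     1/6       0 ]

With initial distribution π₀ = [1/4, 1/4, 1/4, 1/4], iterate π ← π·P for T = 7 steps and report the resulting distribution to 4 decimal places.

t=0: π = [0.2500, 0.2500, 0.2500, 0.2500]
t=1: π = [0.2083, 0.3750, 0.1667, 0.2500]
t=2: π = [0.2361, 0.3750, 0.1736, 0.2153]
t=3: π = [0.2257, 0.3692, 0.1771, 0.2280]
t=4: π = [0.2286, 0.3713, 0.1748, 0.2253]
t=5: π = [0.2280, 0.3709, 0.1756, 0.2255]
t=6: π = [0.2281, 0.3709, 0.1754, 0.2256]
t=7: π = [0.2281, 0.3709, 0.1754, 0.2255]

π = [0.2281, 0.3709, 0.1754, 0.2255]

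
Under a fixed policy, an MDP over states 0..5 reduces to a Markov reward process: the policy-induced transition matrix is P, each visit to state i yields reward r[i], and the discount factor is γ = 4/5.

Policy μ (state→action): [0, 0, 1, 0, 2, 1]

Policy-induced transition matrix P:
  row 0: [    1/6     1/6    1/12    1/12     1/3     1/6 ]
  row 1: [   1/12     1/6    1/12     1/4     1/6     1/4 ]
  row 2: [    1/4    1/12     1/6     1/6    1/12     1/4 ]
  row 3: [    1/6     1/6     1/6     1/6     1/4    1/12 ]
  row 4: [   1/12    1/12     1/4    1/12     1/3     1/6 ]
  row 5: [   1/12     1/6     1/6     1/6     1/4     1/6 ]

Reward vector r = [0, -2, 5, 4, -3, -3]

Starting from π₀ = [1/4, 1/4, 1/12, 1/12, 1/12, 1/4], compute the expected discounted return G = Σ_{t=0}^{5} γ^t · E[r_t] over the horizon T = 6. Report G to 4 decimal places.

t=0: π = [0.2500, 0.2500, 0.0833, 0.0833, 0.0833, 0.2500], E[r] = -0.7500, γ^t·E[r] = -0.750000, running G = -0.750000
t=1: π = [0.1250, 0.1528, 0.1319, 0.1597, 0.2431, 0.1875], E[r] = -0.2986, γ^t·E[r] = -0.238889, running G = -0.988889
t=2: π = [0.1291, 0.1354, 0.1638, 0.1487, 0.2459, 0.1771], E[r] = -0.1262, γ^t·E[r] = -0.080741, running G = -1.069630
t=3: π = [0.1338, 0.1325, 0.1651, 0.1467, 0.2427, 0.1792], E[r] = -0.1182, γ^t·E[r] = -0.060543, running G = -1.130173
t=4: π = [0.1342, 0.1327, 0.1647, 0.1463, 0.2428, 0.1792], E[r] = -0.1227, γ^t·E[r] = -0.050249, running G = -1.180421
t=5: π = [0.1342, 0.1327, 0.1647, 0.1463, 0.2429, 0.1793], E[r] = -0.1234, γ^t·E[r] = -0.040439, running G = -1.220860

G = -1.2209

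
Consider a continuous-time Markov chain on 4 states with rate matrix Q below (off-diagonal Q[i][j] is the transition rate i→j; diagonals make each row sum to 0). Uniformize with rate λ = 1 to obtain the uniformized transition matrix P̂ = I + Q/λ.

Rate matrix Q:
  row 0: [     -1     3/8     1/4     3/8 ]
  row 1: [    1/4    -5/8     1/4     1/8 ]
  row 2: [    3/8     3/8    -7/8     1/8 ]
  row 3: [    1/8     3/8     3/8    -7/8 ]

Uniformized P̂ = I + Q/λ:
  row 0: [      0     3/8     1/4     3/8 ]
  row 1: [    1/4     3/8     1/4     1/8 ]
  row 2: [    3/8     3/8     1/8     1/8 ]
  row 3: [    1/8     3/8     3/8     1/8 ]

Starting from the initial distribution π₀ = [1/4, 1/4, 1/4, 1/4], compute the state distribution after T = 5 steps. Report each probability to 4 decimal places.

π = [0.2066, 0.3750, 0.2418, 0.1766]

t=0: π = [0.2500, 0.2500, 0.2500, 0.2500]
t=1: π = [0.1875, 0.3750, 0.2500, 0.1875]
t=2: π = [0.2109, 0.3750, 0.2422, 0.1719]
t=3: π = [0.2061, 0.3750, 0.2412, 0.1777]
t=4: π = [0.2064, 0.3750, 0.2421, 0.1765]
t=5: π = [0.2066, 0.3750, 0.2418, 0.1766]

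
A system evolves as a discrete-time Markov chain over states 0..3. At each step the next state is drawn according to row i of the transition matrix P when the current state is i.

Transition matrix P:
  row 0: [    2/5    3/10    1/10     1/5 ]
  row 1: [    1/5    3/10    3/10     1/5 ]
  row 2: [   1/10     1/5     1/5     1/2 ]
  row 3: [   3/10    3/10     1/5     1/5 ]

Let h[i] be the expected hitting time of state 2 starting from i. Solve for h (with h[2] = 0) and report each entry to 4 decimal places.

h = [5.5556, 4.4444, 0.0000, 5.0000]

First-step conditioning: h[2] = 0; for i ≠ 2, h[i] = 1 + Σ_k P[i][k]·h[k].
  h[0] = 1 + 2/5·h[0] + 3/10·h[1] + 1/5·h[3]
  h[1] = 1 + 1/5·h[0] + 3/10·h[1] + 1/5·h[3]
  h[3] = 1 + 3/10·h[0] + 3/10·h[1] + 1/5·h[3]
Solving the 3×3 linear system over states ≠ 2 gives exactly h = [50/9, 40/9, 0, 5] (h[2] = 0 is the target).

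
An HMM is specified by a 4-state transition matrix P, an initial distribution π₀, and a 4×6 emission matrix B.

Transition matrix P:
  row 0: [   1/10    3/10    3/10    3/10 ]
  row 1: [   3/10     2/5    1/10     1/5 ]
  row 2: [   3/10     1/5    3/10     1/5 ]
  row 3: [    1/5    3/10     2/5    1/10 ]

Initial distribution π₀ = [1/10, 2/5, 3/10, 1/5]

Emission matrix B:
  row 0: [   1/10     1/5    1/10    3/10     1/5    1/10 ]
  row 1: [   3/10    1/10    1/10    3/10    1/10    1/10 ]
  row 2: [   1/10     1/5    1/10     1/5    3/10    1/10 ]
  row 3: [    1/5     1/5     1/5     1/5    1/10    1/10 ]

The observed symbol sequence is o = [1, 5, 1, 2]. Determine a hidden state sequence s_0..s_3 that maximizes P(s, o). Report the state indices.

t=0: δ = [2.000e-02, 4.000e-02, 6.000e-02, 4.000e-02]  (obs o_0=1)
t=1: δ = [1.800e-03, 1.600e-03, 1.800e-03, 1.200e-03]  ψ = [2, 1, 2, 2]  (obs o_1=5)
t=2: δ = [1.080e-04, 6.400e-05, 1.080e-04, 1.080e-04]  ψ = [2, 1, 0, 0]  (obs o_2=1)
t=3: δ = [3.240e-06, 3.240e-06, 4.320e-06, 6.480e-06]  ψ = [2, 0, 3, 0]  (obs o_3=2)
backtrack: best end state = 3; path = [2, 2, 0, 3]

path = [2, 2, 0, 3]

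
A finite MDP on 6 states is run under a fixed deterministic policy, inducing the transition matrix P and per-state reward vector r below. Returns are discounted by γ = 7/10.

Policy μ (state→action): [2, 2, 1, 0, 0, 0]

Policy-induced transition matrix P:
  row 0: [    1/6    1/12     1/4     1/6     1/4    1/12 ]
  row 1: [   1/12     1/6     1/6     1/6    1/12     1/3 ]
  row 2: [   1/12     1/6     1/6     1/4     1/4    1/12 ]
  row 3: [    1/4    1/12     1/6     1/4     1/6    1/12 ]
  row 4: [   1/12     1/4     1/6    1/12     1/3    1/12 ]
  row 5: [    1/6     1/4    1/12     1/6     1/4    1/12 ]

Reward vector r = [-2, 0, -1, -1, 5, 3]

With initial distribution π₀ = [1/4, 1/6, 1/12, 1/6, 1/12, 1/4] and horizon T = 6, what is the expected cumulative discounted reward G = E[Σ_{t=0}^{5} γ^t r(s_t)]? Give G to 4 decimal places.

G = 2.0785

t=0: π = [0.2500, 0.1667, 0.0833, 0.1667, 0.0833, 0.2500], E[r] = 0.4167, γ^t·E[r] = 0.416667, running G = 0.416667
t=1: π = [0.1528, 0.1597, 0.1667, 0.1806, 0.2153, 0.1250], E[r] = 0.7986, γ^t·E[r] = 0.559028, running G = 0.975694
t=2: π = [0.1366, 0.1672, 0.1690, 0.1777, 0.2263, 0.1233], E[r] = 0.8814, γ^t·E[r] = 0.431869, running G = 1.407564
t=3: π = [0.1346, 0.1696, 0.1678, 0.1767, 0.2262, 0.1251], E[r] = 0.8927, γ^t·E[r] = 0.306179, running G = 1.713743
t=4: π = [0.1344, 0.1700, 0.1675, 0.1765, 0.2259, 0.1257], E[r] = 0.8936, γ^t·E[r] = 0.214565, running G = 1.928307
t=5: π = [0.1344, 0.1701, 0.1674, 0.1765, 0.2258, 0.1258], E[r] = 0.8936, γ^t·E[r] = 0.150190, running G = 2.078498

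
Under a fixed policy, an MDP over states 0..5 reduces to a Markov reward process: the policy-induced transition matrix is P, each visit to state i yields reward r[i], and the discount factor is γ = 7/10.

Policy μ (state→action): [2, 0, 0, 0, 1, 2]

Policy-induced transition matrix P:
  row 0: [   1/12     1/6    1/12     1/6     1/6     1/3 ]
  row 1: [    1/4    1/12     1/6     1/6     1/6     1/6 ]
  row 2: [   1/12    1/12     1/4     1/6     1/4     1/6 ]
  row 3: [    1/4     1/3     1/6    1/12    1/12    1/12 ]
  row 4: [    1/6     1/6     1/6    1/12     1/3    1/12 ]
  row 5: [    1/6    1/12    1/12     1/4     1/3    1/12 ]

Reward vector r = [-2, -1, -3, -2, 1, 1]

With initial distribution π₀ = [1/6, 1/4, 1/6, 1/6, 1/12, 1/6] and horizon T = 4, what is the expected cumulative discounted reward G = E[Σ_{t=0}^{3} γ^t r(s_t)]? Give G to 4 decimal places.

t=0: π = [0.1667, 0.2500, 0.1667, 0.1667, 0.0833, 0.1667], E[r] = -1.1667, γ^t·E[r] = -1.166667, running G = -1.166667
t=1: π = [0.1736, 0.1458, 0.1528, 0.1597, 0.2083, 0.1597], E[r] = -0.9028, γ^t·E[r] = -0.631944, running G = -1.798611
t=2: π = [0.1649, 0.1551, 0.1516, 0.1493, 0.2274, 0.1516], E[r] = -0.8594, γ^t·E[r] = -0.421094, running G = -2.219705
t=3: π = [0.1657, 0.1534, 0.1529, 0.1479, 0.2300, 0.1501], E[r] = -0.8591, γ^t·E[r] = -0.294666, running G = -2.514371

G = -2.5144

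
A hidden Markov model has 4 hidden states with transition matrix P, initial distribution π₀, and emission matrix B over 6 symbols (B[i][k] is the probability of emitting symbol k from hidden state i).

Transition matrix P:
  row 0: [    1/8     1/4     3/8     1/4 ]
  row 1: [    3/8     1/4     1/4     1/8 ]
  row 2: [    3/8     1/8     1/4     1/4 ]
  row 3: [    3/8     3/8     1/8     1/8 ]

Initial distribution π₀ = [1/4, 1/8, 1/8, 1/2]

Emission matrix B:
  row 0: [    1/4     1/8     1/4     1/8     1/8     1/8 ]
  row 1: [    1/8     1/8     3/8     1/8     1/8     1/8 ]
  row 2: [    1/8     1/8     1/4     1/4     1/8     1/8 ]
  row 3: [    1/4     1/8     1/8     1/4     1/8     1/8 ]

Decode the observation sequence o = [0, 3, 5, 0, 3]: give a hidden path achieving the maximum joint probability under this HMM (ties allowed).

t=0: δ = [6.250e-02, 1.562e-02, 1.562e-02, 1.250e-01]  (obs o_0=0)
t=1: δ = [5.859e-03, 5.859e-03, 5.859e-03, 3.906e-03]  ψ = [3, 3, 0, 0]  (obs o_1=3)
t=2: δ = [2.747e-04, 1.831e-04, 2.747e-04, 1.831e-04]  ψ = [1, 0, 0, 0]  (obs o_2=5)
t=3: δ = [2.575e-05, 8.583e-06, 1.287e-05, 1.717e-05]  ψ = [2, 0, 0, 0]  (obs o_3=0)
t=4: δ = [8.047e-07, 8.047e-07, 2.414e-06, 1.609e-06]  ψ = [3, 0, 0, 0]  (obs o_4=3)
backtrack: best end state = 2; path = [3, 0, 2, 0, 2]

path = [3, 0, 2, 0, 2]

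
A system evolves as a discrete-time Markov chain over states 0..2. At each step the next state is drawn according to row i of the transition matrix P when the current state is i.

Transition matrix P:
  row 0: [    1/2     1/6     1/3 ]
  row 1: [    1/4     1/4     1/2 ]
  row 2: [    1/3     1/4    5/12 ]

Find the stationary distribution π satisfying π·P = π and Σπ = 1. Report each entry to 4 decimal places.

Balance equations π_j = Σ_i π_i·P[i][j]:
  π_0 = 1/2·π_0 + 1/4·π_1 + 1/3·π_2
  π_1 = 1/6·π_0 + 1/4·π_1 + 1/4·π_2
  normalize: π_0 + π_1 + π_2 = 1
Solving the linear system gives exactly π = [45/119, 26/119, 48/119].

π = [0.3782, 0.2185, 0.4034]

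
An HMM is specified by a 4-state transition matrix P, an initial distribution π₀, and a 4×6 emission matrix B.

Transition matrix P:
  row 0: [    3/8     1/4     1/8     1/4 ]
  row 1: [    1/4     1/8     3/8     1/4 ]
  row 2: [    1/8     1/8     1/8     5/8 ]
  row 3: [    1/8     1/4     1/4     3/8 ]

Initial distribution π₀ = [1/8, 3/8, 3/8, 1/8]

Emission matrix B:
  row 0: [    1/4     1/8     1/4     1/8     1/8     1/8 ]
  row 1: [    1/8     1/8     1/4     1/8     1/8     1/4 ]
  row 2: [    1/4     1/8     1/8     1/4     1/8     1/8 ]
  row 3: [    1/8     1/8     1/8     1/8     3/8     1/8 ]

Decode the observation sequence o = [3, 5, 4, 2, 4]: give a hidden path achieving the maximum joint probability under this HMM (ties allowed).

path = [2, 3, 3, 2, 3]

t=0: δ = [1.562e-02, 4.688e-02, 9.375e-02, 1.562e-02]  (obs o_0=3)
t=1: δ = [1.465e-03, 2.930e-03, 2.197e-03, 7.324e-03]  ψ = [1, 2, 1, 2]  (obs o_1=5)
t=2: δ = [1.144e-04, 2.289e-04, 2.289e-04, 1.030e-03]  ψ = [3, 3, 3, 3]  (obs o_2=4)
t=3: δ = [3.219e-05, 6.437e-05, 3.219e-05, 4.828e-05]  ψ = [3, 3, 3, 3]  (obs o_3=2)
t=4: δ = [2.012e-06, 1.509e-06, 3.017e-06, 7.544e-06]  ψ = [1, 3, 1, 2]  (obs o_4=4)
backtrack: best end state = 3; path = [2, 3, 3, 2, 3]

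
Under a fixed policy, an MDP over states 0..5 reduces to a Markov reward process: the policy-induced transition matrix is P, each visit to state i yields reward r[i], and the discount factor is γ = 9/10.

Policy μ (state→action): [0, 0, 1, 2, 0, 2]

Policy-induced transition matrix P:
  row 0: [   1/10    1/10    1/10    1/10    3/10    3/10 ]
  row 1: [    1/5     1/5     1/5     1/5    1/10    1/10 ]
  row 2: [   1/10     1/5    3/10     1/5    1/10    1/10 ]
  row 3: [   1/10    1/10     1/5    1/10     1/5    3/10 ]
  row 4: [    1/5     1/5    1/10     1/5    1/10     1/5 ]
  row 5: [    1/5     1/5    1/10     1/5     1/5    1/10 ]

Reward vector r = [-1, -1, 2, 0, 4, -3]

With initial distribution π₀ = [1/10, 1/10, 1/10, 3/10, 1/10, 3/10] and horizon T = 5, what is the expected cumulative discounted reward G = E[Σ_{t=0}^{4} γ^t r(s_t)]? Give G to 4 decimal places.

t=0: π = [0.1000, 0.1000, 0.1000, 0.3000, 0.1000, 0.3000], E[r] = -0.5000, γ^t·E[r] = -0.500000, running G = -0.500000
t=1: π = [0.1500, 0.1600, 0.1600, 0.1600, 0.1800, 0.1900], E[r] = 0.1600, γ^t·E[r] = 0.144000, running G = -0.356000
t=2: π = [0.1530, 0.1690, 0.1640, 0.1690, 0.1650, 0.1800], E[r] = 0.1260, γ^t·E[r] = 0.102060, running G = -0.253940
t=3: π = [0.1514, 0.1678, 0.1666, 0.1678, 0.1655, 0.1809], E[r] = 0.1333, γ^t·E[r] = 0.097176, running G = -0.156764
t=4: π = [0.1514, 0.1681, 0.1669, 0.1681, 0.1652, 0.1804], E[r] = 0.1337, γ^t·E[r] = 0.087714, running G = -0.069050

G = -0.0691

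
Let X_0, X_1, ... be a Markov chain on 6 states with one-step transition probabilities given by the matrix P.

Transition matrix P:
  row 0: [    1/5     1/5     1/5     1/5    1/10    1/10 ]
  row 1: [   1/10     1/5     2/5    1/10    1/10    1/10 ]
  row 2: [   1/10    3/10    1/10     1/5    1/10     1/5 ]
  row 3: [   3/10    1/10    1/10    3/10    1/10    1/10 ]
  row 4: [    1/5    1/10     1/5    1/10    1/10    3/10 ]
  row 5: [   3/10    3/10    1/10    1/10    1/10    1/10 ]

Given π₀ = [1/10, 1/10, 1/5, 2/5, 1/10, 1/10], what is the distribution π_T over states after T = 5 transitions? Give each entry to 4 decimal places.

π = [0.1916, 0.2056, 0.1908, 0.1729, 0.1000, 0.1391]

t=0: π = [0.1000, 0.1000, 0.2000, 0.4000, 0.1000, 0.1000]
t=1: π = [0.2200, 0.1800, 0.1500, 0.2100, 0.1000, 0.1400]
t=2: π = [0.2020, 0.1980, 0.1860, 0.1790, 0.1000, 0.1350]
t=3: π = [0.1930, 0.2042, 0.1896, 0.1746, 0.1000, 0.1386]
t=4: π = [0.1919, 0.2054, 0.1906, 0.1732, 0.1000, 0.1390]
t=5: π = [0.1916, 0.2056, 0.1908, 0.1729, 0.1000, 0.1391]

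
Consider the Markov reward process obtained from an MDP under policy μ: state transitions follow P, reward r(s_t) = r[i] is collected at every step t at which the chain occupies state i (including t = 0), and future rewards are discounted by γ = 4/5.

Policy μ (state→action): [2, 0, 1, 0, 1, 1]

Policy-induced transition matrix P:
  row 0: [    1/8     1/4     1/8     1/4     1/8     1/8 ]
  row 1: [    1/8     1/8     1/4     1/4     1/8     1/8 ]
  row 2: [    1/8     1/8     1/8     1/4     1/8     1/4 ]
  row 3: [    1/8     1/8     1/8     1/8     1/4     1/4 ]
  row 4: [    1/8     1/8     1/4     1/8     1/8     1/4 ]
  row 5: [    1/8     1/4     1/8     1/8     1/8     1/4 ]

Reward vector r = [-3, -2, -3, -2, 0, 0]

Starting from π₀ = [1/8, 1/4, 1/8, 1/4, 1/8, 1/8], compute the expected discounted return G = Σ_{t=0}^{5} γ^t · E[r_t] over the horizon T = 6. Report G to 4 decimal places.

G = -5.9699

t=0: π = [0.1250, 0.2500, 0.1250, 0.2500, 0.1250, 0.1250], E[r] = -1.7500, γ^t·E[r] = -1.750000, running G = -1.750000
t=1: π = [0.1250, 0.1563, 0.1719, 0.1875, 0.1563, 0.2031], E[r] = -1.5781, γ^t·E[r] = -1.262500, running G = -3.012500
t=2: π = [0.1250, 0.1660, 0.1641, 0.1816, 0.1484, 0.2148], E[r] = -1.5625, γ^t·E[r] = -1.000000, running G = -4.012500
t=3: π = [0.1250, 0.1675, 0.1643, 0.1819, 0.1477, 0.2136], E[r] = -1.5667, γ^t·E[r] = -0.802125, running G = -4.814625
t=4: π = [0.1250, 0.1673, 0.1644, 0.1821, 0.1477, 0.2134], E[r] = -1.5670, γ^t·E[r] = -0.641863, running G = -5.456488
t=5: π = [0.1250, 0.1673, 0.1644, 0.1821, 0.1478, 0.2135], E[r] = -1.5669, γ^t·E[r] = -0.513455, running G = -5.969943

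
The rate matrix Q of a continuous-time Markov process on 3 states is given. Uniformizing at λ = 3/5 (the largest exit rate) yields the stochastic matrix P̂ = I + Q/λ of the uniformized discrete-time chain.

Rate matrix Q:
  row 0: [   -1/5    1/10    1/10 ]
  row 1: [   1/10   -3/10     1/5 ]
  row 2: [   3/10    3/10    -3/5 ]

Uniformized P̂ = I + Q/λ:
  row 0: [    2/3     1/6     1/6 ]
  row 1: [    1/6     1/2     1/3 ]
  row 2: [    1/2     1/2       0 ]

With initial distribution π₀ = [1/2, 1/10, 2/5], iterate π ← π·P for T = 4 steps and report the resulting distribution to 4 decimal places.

π = [0.4658, 0.3418, 0.1924]

t=0: π = [0.5000, 0.1000, 0.4000]
t=1: π = [0.5500, 0.3333, 0.1167]
t=2: π = [0.4806, 0.3167, 0.2028]
t=3: π = [0.4745, 0.3398, 0.1856]
t=4: π = [0.4658, 0.3418, 0.1924]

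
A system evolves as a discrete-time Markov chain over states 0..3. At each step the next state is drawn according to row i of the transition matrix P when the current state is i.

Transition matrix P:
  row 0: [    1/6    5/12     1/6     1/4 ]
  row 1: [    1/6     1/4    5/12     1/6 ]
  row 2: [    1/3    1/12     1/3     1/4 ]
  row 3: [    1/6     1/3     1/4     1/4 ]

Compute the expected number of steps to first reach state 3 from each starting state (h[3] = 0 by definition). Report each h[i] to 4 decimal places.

h = [4.4058, 4.6957, 4.2899, 0.0000]

First-step conditioning: h[3] = 0; for i ≠ 3, h[i] = 1 + Σ_k P[i][k]·h[k].
  h[0] = 1 + 1/6·h[0] + 5/12·h[1] + 1/6·h[2]
  h[1] = 1 + 1/6·h[0] + 1/4·h[1] + 5/12·h[2]
  h[2] = 1 + 1/3·h[0] + 1/12·h[1] + 1/3·h[2]
Solving the 3×3 linear system over states ≠ 3 gives exactly h = [304/69, 108/23, 296/69, 0] (h[3] = 0 is the target).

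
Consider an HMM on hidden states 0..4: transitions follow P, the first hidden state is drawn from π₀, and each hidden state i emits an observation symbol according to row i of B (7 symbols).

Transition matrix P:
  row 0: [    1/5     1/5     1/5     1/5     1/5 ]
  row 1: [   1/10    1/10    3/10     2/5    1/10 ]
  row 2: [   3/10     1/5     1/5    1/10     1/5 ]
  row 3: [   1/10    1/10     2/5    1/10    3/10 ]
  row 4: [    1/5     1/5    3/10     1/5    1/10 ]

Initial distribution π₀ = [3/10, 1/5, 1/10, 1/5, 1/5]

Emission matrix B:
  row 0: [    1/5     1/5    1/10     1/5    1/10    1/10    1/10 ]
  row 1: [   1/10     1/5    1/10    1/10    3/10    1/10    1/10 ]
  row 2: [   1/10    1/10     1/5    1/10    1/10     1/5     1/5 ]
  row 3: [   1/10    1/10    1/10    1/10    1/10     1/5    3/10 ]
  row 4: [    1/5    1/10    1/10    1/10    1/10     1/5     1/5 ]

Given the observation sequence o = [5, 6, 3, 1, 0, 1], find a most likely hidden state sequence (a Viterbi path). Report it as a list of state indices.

t=0: δ = [3.000e-02, 2.000e-02, 2.000e-02, 4.000e-02, 4.000e-02]  (obs o_0=5)
t=1: δ = [8.000e-04, 8.000e-04, 3.200e-03, 2.400e-03, 2.400e-03]  ψ = [4, 4, 3, 1, 3]  (obs o_1=6)
t=2: δ = [1.920e-04, 6.400e-05, 9.600e-05, 4.800e-05, 7.200e-05]  ψ = [2, 2, 3, 4, 3]  (obs o_2=3)
t=3: δ = [7.680e-06, 7.680e-06, 3.840e-06, 3.840e-06, 3.840e-06]  ψ = [0, 0, 0, 0, 0]  (obs o_3=1)
t=4: δ = [3.072e-07, 1.536e-07, 2.304e-07, 3.072e-07, 3.072e-07]  ψ = [0, 0, 1, 1, 0]  (obs o_4=0)
t=5: δ = [1.382e-08, 1.229e-08, 1.229e-08, 6.144e-09, 9.216e-09]  ψ = [2, 0, 3, 0, 3]  (obs o_5=1)
backtrack: best end state = 0; path = [3, 2, 0, 1, 2, 0]

path = [3, 2, 0, 1, 2, 0]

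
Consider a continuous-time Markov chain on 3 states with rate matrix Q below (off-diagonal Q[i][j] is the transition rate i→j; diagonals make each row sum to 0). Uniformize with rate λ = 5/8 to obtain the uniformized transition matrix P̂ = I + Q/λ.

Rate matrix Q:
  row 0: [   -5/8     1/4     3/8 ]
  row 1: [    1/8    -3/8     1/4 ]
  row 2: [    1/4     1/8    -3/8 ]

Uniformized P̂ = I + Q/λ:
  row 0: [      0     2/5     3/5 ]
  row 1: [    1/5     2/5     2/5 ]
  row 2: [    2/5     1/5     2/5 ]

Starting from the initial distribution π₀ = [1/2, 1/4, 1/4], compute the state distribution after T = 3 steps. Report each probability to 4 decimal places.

π = [0.2320, 0.3140, 0.4540]

t=0: π = [0.5000, 0.2500, 0.2500]
t=1: π = [0.1500, 0.3500, 0.5000]
t=2: π = [0.2700, 0.3000, 0.4300]
t=3: π = [0.2320, 0.3140, 0.4540]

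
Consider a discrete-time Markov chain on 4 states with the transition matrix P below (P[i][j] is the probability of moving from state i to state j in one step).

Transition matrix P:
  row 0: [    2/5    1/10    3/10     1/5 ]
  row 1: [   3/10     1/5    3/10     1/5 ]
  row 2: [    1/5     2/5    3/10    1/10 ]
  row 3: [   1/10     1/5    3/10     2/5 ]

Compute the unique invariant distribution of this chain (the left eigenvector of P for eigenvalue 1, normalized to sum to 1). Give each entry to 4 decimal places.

Balance equations π_j = Σ_i π_i·P[i][j]:
  π_0 = 2/5·π_0 + 3/10·π_1 + 1/5·π_2 + 1/10·π_3
  π_1 = 1/10·π_0 + 1/5·π_1 + 2/5·π_2 + 1/5·π_3
  π_2 = 3/10·π_0 + 3/10·π_1 + 3/10·π_2 + 3/10·π_3
  normalize: π_0 + π_1 + π_2 + π_3 = 1
Solving the linear system gives exactly π = [91/360, 169/720, 3/10, 17/80].

π = [0.2528, 0.2347, 0.3000, 0.2125]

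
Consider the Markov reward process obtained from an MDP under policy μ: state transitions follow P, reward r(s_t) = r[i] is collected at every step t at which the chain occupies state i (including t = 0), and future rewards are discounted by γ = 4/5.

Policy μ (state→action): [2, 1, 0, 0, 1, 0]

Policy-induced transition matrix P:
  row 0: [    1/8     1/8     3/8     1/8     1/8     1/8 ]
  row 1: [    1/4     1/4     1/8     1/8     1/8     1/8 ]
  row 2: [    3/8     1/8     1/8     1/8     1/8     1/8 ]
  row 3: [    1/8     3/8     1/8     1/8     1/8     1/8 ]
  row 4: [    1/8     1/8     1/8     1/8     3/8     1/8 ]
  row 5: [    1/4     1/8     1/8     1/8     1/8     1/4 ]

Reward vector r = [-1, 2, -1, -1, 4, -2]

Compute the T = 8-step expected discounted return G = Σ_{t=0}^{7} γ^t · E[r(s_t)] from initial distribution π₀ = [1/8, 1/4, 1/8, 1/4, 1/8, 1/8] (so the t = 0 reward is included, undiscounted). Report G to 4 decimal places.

G = 1.0221

t=0: π = [0.1250, 0.2500, 0.1250, 0.2500, 0.1250, 0.1250], E[r] = 0.2500, γ^t·E[r] = 0.250000, running G = 0.250000
t=1: π = [0.2031, 0.2188, 0.1563, 0.1250, 0.1563, 0.1406], E[r] = 0.2969, γ^t·E[r] = 0.237500, running G = 0.487500
t=2: π = [0.2090, 0.1836, 0.1758, 0.1250, 0.1641, 0.1426], E[r] = 0.2285, γ^t·E[r] = 0.146250, running G = 0.633750
t=3: π = [0.2097, 0.1792, 0.1772, 0.1250, 0.1660, 0.1428], E[r] = 0.2249, γ^t·E[r] = 0.115125, running G = 0.748875
t=4: π = [0.2096, 0.1786, 0.1774, 0.1250, 0.1665, 0.1429], E[r] = 0.2256, γ^t·E[r] = 0.092413, running G = 0.841288
t=5: π = [0.2095, 0.1786, 0.1774, 0.1250, 0.1666, 0.1429], E[r] = 0.2260, γ^t·E[r] = 0.074061, running G = 0.915349
t=6: π = [0.2095, 0.1786, 0.1774, 0.1250, 0.1667, 0.1429], E[r] = 0.2261, γ^t·E[r] = 0.059282, running G = 0.974631
t=7: π = [0.2095, 0.1786, 0.1774, 0.1250, 0.1667, 0.1429], E[r] = 0.2262, γ^t·E[r] = 0.047433, running G = 1.022064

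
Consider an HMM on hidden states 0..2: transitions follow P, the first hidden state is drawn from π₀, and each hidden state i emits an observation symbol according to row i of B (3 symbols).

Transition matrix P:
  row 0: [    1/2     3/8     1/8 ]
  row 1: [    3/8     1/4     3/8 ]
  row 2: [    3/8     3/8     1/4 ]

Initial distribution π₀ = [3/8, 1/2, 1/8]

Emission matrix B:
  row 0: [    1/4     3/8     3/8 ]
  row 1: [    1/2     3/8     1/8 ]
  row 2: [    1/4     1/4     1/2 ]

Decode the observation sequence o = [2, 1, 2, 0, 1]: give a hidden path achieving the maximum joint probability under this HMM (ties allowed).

t=0: δ = [1.406e-01, 6.250e-02, 6.250e-02]  (obs o_0=2)
t=1: δ = [2.637e-02, 1.978e-02, 5.859e-03]  ψ = [0, 0, 1]  (obs o_1=1)
t=2: δ = [4.944e-03, 1.236e-03, 3.708e-03]  ψ = [0, 0, 1]  (obs o_2=2)
t=3: δ = [6.180e-04, 9.270e-04, 2.317e-04]  ψ = [0, 0, 2]  (obs o_3=0)
t=4: δ = [1.304e-04, 8.690e-05, 8.690e-05]  ψ = [1, 0, 1]  (obs o_4=1)
backtrack: best end state = 0; path = [0, 0, 0, 1, 0]

path = [0, 0, 0, 1, 0]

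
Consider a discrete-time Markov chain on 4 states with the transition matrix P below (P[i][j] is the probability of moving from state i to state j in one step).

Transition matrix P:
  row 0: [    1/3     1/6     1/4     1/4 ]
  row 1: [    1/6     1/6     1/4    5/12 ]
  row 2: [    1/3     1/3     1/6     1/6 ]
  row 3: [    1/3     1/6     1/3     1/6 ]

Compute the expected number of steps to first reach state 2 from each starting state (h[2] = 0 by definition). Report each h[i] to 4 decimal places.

First-step conditioning: h[2] = 0; for i ≠ 2, h[i] = 1 + Σ_k P[i][k]·h[k].
  h[0] = 1 + 1/3·h[0] + 1/6·h[1] + 1/4·h[3]
  h[1] = 1 + 1/6·h[0] + 1/6·h[1] + 5/12·h[3]
  h[3] = 1 + 1/3·h[0] + 1/6·h[1] + 1/6·h[3]
Solving the 3×3 linear system over states ≠ 2 gives exactly h = [468/127, 462/127, 0, 432/127] (h[2] = 0 is the target).

h = [3.6850, 3.6378, 0.0000, 3.4016]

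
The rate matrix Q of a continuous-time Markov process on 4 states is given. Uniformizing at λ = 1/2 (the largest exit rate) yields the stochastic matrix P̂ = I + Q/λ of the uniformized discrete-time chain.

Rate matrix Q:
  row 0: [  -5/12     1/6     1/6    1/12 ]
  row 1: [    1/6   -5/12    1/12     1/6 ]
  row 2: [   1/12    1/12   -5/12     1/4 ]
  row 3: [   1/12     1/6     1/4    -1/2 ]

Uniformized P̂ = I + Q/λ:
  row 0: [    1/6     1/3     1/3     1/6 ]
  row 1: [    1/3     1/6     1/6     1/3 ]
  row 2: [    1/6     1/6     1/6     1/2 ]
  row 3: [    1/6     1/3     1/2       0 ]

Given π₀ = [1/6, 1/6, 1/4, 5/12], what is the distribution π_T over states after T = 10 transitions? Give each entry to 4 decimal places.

t=0: π = [0.1667, 0.1667, 0.2500, 0.4167]
t=1: π = [0.1944, 0.2639, 0.3333, 0.2083]
t=2: π = [0.2106, 0.2338, 0.2685, 0.2870]
t=3: π = [0.2056, 0.2496, 0.2975, 0.2473]
t=4: π = [0.2083, 0.2422, 0.2834, 0.2662]
t=5: π = [0.2070, 0.2457, 0.2901, 0.2571]
t=6: π = [0.2076, 0.2440, 0.2869, 0.2615]
t=7: π = [0.2073, 0.2449, 0.2884, 0.2594]
t=8: π = [0.2075, 0.2445, 0.2877, 0.2604]
t=9: π = [0.2074, 0.2446, 0.2880, 0.2599]
t=10: π = [0.2074, 0.2446, 0.2879, 0.2601]

π = [0.2074, 0.2446, 0.2879, 0.2601]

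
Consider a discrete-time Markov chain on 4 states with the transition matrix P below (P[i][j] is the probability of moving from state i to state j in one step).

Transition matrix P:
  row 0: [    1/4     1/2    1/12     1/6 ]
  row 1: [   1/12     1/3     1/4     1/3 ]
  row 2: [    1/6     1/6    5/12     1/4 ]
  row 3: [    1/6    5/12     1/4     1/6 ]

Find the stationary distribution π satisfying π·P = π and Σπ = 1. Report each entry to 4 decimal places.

Balance equations π_j = Σ_i π_i·P[i][j]:
  π_0 = 1/4·π_0 + 1/12·π_1 + 1/6·π_2 + 1/6·π_3
  π_1 = 1/2·π_0 + 1/3·π_1 + 1/6·π_2 + 5/12·π_3
  π_2 = 1/12·π_0 + 1/4·π_1 + 5/12·π_2 + 1/4·π_3
  normalize: π_0 + π_1 + π_2 + π_3 = 1
Solving the linear system gives exactly π = [73/482, 161/482, 65/241, 59/241].

π = [0.1515, 0.3340, 0.2697, 0.2448]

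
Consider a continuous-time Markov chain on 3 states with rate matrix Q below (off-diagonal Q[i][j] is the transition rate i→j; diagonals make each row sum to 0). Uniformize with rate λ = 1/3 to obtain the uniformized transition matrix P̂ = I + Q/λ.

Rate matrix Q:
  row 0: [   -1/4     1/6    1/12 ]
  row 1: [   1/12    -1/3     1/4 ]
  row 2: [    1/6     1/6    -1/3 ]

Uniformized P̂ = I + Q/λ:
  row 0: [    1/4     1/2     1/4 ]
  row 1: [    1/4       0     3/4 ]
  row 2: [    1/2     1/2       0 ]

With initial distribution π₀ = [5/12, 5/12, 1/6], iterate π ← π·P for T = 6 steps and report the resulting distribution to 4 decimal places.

π = [0.3346, 0.3346, 0.3307]

t=0: π = [0.4167, 0.4167, 0.1667]
t=1: π = [0.2917, 0.2917, 0.4167]
t=2: π = [0.3542, 0.3542, 0.2917]
t=3: π = [0.3229, 0.3229, 0.3542]
t=4: π = [0.3385, 0.3385, 0.3229]
t=5: π = [0.3307, 0.3307, 0.3385]
t=6: π = [0.3346, 0.3346, 0.3307]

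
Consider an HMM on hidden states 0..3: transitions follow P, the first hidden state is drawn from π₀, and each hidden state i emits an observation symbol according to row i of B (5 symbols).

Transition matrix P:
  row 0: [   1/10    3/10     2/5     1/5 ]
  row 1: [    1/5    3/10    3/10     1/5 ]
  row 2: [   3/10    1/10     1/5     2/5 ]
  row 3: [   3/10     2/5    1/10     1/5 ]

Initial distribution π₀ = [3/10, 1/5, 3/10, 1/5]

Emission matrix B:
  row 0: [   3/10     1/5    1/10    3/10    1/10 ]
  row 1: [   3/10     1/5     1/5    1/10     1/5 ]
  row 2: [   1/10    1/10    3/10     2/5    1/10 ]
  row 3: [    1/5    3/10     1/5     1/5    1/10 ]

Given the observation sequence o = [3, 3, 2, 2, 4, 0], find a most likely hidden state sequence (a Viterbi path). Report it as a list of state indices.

t=0: δ = [9.000e-02, 2.000e-02, 1.200e-01, 4.000e-02]  (obs o_0=3)
t=1: δ = [1.080e-02, 2.700e-03, 1.440e-02, 9.600e-03]  ψ = [2, 0, 0, 2]  (obs o_1=3)
t=2: δ = [4.320e-04, 7.680e-04, 1.296e-03, 1.152e-03]  ψ = [2, 3, 0, 2]  (obs o_2=2)
t=3: δ = [3.888e-05, 9.216e-05, 7.776e-05, 1.037e-04]  ψ = [2, 3, 2, 2]  (obs o_3=2)
t=4: δ = [3.110e-06, 8.294e-06, 2.765e-06, 3.110e-06]  ψ = [3, 3, 1, 2]  (obs o_4=4)
t=5: δ = [4.977e-07, 7.465e-07, 2.488e-07, 3.318e-07]  ψ = [1, 1, 1, 1]  (obs o_5=0)
backtrack: best end state = 1; path = [2, 0, 2, 3, 1, 1]

path = [2, 0, 2, 3, 1, 1]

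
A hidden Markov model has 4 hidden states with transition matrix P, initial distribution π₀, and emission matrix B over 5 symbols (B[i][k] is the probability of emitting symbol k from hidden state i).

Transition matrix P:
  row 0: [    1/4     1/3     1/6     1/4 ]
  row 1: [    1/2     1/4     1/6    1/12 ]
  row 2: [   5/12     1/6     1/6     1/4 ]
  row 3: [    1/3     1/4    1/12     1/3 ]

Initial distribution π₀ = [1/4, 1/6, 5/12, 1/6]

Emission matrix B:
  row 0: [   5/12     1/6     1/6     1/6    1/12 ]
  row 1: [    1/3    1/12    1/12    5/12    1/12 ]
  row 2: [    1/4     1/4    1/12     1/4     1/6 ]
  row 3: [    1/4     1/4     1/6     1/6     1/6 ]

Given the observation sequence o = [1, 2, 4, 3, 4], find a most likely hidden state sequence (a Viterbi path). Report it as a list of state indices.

path = [2, 0, 3, 1, 0]

t=0: δ = [4.167e-02, 1.389e-02, 1.042e-01, 4.167e-02]  (obs o_0=1)
t=1: δ = [7.234e-03, 1.447e-03, 1.447e-03, 4.340e-03]  ψ = [2, 2, 2, 2]  (obs o_1=2)
t=2: δ = [1.507e-04, 2.009e-04, 2.009e-04, 3.014e-04]  ψ = [0, 0, 0, 0]  (obs o_2=4)
t=3: δ = [1.674e-05, 3.140e-05, 8.372e-06, 1.674e-05]  ψ = [1, 3, 1, 3]  (obs o_3=3)
t=4: δ = [1.308e-06, 6.541e-07, 8.721e-07, 9.303e-07]  ψ = [1, 1, 1, 3]  (obs o_4=4)
backtrack: best end state = 0; path = [2, 0, 3, 1, 0]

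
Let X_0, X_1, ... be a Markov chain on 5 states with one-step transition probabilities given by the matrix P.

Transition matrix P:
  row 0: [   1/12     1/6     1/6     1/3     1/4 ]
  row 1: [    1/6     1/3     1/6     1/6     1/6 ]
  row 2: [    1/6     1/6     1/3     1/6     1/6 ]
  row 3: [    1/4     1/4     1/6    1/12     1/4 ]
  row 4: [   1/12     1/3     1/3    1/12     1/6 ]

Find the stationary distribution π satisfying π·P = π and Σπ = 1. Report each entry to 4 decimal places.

Balance equations π_j = Σ_i π_i·P[i][j]:
  π_0 = 1/12·π_0 + 1/6·π_1 + 1/6·π_2 + 1/4·π_3 + 1/12·π_4
  π_1 = 1/6·π_0 + 1/3·π_1 + 1/6·π_2 + 1/4·π_3 + 1/3·π_4
  π_2 = 1/6·π_0 + 1/6·π_1 + 1/3·π_2 + 1/6·π_3 + 1/3·π_4
  π_3 = 1/3·π_0 + 1/6·π_1 + 1/6·π_2 + 1/12·π_3 + 1/12·π_4
  normalize: π_0 + π_1 + π_2 + π_3 + π_4 = 1
Solving the linear system gives exactly π = [308/2033, 518/2033, 485/2033, 330/2033, 392/2033].

π = [0.1515, 0.2548, 0.2386, 0.1623, 0.1928]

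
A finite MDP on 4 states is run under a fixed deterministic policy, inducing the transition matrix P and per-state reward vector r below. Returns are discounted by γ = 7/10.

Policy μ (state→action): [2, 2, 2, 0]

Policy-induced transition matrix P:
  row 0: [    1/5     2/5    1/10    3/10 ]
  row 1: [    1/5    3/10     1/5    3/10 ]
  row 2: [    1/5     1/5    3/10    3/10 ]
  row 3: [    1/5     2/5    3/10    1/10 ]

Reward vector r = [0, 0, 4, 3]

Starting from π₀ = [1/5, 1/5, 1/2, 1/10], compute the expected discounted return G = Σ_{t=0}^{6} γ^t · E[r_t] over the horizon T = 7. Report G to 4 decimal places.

G = 5.8175

t=0: π = [0.2000, 0.2000, 0.5000, 0.1000], E[r] = 2.3000, γ^t·E[r] = 2.300000, running G = 2.300000
t=1: π = [0.2000, 0.2800, 0.2400, 0.2800], E[r] = 1.8000, γ^t·E[r] = 1.260000, running G = 3.560000
t=2: π = [0.2000, 0.3240, 0.2320, 0.2440], E[r] = 1.6600, γ^t·E[r] = 0.813400, running G = 4.373400
t=3: π = [0.2000, 0.3212, 0.2276, 0.2512], E[r] = 1.6640, γ^t·E[r] = 0.570752, running G = 4.944152
t=4: π = [0.2000, 0.3224, 0.2279, 0.2498], E[r] = 1.6608, γ^t·E[r] = 0.398758, running G = 5.342910
t=5: π = [0.2000, 0.3222, 0.2278, 0.2500], E[r] = 1.6612, γ^t·E[r] = 0.279198, running G = 5.622108
t=6: π = [0.2000, 0.3222, 0.2278, 0.2500], E[r] = 1.6611, γ^t·E[r] = 0.195426, running G = 5.817534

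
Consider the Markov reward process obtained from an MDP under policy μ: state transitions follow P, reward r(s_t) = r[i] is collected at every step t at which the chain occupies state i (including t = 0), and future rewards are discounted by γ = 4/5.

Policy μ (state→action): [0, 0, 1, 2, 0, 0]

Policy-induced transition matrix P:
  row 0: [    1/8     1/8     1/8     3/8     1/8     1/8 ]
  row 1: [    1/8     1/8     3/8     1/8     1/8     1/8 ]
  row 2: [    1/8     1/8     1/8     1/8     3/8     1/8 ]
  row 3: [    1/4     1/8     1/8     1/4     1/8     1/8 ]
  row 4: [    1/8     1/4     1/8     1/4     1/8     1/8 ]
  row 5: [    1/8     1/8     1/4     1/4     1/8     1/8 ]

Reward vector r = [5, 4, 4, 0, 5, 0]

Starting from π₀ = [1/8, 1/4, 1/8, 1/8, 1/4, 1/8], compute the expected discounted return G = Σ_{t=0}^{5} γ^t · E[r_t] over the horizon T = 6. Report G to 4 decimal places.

G = 11.2258

t=0: π = [0.1250, 0.2500, 0.1250, 0.1250, 0.2500, 0.1250], E[r] = 3.3750, γ^t·E[r] = 3.375000, running G = 3.375000
t=1: π = [0.1406, 0.1563, 0.2031, 0.2188, 0.1563, 0.1250], E[r] = 2.9219, γ^t·E[r] = 2.337500, running G = 5.712500
t=2: π = [0.1523, 0.1445, 0.1797, 0.2227, 0.1758, 0.1250], E[r] = 2.9375, γ^t·E[r] = 1.880000, running G = 7.592500
t=3: π = [0.1528, 0.1470, 0.1768, 0.2285, 0.1699, 0.1250], E[r] = 2.9087, γ^t·E[r] = 1.489250, running G = 9.081750
t=4: π = [0.1536, 0.1462, 0.1774, 0.2286, 0.1692, 0.1250], E[r] = 2.9082, γ^t·E[r] = 1.191200, running G = 10.272950
t=5: π = [0.1536, 0.1461, 0.1772, 0.2287, 0.1693, 0.1250], E[r] = 2.9079, γ^t·E[r] = 0.952875, running G = 11.225825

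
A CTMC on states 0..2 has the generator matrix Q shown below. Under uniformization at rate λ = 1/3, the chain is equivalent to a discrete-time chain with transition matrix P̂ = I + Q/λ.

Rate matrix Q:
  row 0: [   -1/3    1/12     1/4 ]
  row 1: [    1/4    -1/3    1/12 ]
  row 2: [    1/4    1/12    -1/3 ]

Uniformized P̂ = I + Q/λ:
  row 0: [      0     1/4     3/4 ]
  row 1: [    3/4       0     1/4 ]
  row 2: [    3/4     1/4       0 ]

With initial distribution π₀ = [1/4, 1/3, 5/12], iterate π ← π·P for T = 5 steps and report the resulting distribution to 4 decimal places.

π = [0.4709, 0.1999, 0.3292]

t=0: π = [0.2500, 0.3333, 0.4167]
t=1: π = [0.5625, 0.1667, 0.2708]
t=2: π = [0.3281, 0.2083, 0.4635]
t=3: π = [0.5039, 0.1979, 0.2982]
t=4: π = [0.3721, 0.2005, 0.4274]
t=5: π = [0.4709, 0.1999, 0.3292]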